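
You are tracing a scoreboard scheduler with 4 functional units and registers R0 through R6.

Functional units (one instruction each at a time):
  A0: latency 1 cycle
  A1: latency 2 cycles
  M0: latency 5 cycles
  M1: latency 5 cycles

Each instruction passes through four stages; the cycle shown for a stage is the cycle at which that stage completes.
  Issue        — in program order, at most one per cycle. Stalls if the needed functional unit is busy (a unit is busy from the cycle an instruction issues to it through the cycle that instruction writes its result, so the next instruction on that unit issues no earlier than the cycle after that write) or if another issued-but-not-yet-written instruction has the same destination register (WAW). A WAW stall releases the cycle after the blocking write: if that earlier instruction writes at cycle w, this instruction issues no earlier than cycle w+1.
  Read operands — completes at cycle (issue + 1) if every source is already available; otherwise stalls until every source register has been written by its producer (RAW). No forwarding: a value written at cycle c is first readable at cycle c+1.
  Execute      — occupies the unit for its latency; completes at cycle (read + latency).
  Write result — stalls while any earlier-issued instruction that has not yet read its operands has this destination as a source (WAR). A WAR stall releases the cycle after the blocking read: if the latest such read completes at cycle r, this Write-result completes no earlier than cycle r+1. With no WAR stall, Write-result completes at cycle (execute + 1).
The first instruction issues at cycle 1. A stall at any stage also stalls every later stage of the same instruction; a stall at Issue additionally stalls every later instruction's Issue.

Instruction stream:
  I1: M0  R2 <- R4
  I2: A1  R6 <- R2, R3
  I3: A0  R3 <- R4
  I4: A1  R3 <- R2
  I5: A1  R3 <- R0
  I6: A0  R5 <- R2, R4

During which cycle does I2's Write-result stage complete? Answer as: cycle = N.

cycle = 12

  I1 | 1 | 2 | 7 | 8
  I2 | 2 | 9 | 11 | 12   RAW R2: wait I1 write@8
  I3 | 3 | 4 | 5 | 10   WAR R3: wait I2 read@9
  I4 | 13 | 14 | 16 | 17   struct: A1 busy until I2 writes@12
  I5 | 18 | 19 | 21 | 22   struct: A1 busy until I4 writes@17
  I6 | 19 | 20 | 21 | 22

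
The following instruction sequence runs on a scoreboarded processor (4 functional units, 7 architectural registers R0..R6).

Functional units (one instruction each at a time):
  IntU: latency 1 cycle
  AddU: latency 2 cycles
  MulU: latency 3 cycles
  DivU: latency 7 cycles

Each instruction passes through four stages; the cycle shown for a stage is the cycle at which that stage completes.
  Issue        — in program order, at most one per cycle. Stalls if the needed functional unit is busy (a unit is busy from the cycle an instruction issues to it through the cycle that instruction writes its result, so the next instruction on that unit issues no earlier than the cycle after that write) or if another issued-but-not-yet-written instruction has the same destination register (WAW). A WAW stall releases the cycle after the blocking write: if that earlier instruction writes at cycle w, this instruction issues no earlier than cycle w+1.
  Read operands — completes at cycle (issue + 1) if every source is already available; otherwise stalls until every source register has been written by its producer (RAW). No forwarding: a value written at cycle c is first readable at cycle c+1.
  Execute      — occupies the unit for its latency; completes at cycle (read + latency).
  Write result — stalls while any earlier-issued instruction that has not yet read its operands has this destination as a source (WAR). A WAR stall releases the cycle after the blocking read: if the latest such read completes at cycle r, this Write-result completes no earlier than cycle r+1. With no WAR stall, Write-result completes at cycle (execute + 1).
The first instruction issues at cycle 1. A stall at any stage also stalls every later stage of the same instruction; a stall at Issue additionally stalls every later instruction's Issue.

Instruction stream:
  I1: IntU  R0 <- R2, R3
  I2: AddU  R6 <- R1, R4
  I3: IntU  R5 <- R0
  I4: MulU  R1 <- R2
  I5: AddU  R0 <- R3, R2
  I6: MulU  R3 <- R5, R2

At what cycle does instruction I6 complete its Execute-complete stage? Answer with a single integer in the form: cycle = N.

t=1  issue I1 (IntU)
t=2  I1 read-ops, issue I2 (AddU)
t=3  I1 finished on IntU, I2 read-ops
t=4  I1→R0
t=5  I2 finished on AddU, issue I3 (IntU)
t=6  I2→R6, I3 read-ops, issue I4 (MulU)
t=7  I3 finished on IntU, I4 read-ops, issue I5 (AddU)
t=8  I3→R5, I5 read-ops
t=10  I4 finished on MulU, I5 finished on AddU
t=11  I4→R1, I5→R0
t=12  issue I6 (MulU)
t=13  I6 read-ops
t=16  I6 finished on MulU
t=17  I6→R3

cycle = 16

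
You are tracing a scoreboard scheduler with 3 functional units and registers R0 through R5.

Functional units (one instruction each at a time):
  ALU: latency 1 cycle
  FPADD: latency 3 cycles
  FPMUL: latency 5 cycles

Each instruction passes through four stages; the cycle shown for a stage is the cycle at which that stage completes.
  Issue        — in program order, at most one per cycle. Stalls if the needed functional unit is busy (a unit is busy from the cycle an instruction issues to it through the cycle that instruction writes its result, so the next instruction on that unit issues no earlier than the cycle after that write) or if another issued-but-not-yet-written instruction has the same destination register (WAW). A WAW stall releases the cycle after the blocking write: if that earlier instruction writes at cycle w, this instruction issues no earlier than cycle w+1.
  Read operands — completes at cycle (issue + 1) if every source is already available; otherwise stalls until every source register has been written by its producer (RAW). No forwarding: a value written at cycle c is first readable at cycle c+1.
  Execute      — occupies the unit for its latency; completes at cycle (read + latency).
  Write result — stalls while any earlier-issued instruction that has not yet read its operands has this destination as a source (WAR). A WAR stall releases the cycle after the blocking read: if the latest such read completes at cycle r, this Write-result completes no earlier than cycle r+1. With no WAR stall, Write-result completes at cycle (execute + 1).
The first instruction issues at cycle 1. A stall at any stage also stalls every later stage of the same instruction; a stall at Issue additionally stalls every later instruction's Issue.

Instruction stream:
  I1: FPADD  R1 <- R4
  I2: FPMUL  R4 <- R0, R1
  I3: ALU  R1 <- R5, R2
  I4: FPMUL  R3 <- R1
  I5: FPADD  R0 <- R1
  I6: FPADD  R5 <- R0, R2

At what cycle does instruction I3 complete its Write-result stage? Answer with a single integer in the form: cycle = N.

cycle = 10

t=1  I1 issues→FPADD
t=2  I1 reads, I2 issues→FPMUL
t=5  I1 exec-done
t=6  I1 writes R1
t=7  I2 reads, I3 issues→ALU
t=8  I3 reads
t=9  I3 exec-done
t=10  I3 writes R1
t=12  I2 exec-done
t=13  I2 writes R4
t=14  I4 issues→FPMUL
t=15  I4 reads, I5 issues→FPADD
t=16  I5 reads
t=19  I5 exec-done
t=20  I4 exec-done, I5 writes R0
t=21  I4 writes R3, I6 issues→FPADD
t=22  I6 reads
t=25  I6 exec-done
t=26  I6 writes R5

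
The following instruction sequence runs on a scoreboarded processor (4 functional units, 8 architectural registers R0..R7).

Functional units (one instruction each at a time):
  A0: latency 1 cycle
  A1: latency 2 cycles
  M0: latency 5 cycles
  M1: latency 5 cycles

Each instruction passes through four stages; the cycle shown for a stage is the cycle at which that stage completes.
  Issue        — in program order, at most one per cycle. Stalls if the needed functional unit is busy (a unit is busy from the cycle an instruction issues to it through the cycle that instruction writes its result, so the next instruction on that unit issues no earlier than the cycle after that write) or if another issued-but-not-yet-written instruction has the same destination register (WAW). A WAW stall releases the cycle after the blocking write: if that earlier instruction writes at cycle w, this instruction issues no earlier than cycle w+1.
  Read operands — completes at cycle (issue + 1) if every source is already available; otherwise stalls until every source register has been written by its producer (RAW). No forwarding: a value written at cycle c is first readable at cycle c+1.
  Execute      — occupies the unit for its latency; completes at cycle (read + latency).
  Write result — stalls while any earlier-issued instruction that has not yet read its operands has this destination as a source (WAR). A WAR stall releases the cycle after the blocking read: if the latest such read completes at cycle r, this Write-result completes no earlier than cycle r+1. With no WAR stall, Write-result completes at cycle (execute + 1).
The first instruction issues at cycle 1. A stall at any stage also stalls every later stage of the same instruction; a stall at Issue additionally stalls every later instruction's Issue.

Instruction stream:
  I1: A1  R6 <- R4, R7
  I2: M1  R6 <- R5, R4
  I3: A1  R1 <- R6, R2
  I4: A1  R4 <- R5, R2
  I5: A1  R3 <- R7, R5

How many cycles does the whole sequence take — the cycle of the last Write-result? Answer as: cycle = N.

cycle 1: I1→A1
cycle 2: I1 RO
cycle 4: I1 EX
cycle 5: I1 WR R6
cycle 6: I2→M1
cycle 7: I2 RO | I3→A1
cycle 12: I2 EX
cycle 13: I2 WR R6
cycle 14: I3 RO
cycle 16: I3 EX
cycle 17: I3 WR R1
cycle 18: I4→A1
cycle 19: I4 RO
cycle 21: I4 EX
cycle 22: I4 WR R4
cycle 23: I5→A1
cycle 24: I5 RO
cycle 26: I5 EX
cycle 27: I5 WR R3

cycle = 27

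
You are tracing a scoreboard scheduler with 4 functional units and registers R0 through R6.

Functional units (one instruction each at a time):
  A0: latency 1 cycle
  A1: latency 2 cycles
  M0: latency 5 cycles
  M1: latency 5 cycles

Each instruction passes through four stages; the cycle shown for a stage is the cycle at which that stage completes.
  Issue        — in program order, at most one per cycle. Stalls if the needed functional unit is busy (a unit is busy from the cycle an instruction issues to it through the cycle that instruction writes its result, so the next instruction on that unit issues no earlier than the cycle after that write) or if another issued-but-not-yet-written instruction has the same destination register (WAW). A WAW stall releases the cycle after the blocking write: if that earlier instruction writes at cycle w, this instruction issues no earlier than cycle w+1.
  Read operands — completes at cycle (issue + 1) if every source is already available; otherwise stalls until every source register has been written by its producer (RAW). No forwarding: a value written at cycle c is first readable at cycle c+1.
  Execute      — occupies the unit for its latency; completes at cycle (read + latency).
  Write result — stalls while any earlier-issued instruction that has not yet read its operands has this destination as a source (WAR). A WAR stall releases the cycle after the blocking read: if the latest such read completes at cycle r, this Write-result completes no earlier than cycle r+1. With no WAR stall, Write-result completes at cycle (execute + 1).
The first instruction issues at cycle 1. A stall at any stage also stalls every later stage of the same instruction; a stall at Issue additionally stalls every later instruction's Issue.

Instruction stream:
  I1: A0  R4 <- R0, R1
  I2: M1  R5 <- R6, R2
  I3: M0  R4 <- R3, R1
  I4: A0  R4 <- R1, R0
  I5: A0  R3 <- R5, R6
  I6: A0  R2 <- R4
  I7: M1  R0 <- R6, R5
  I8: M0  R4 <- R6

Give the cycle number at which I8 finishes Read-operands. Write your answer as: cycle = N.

cycle = 24

  I1 | 1 | 2 | 3 | 4
  I2 | 2 | 3 | 8 | 9
  I3 | 5 | 6 | 11 | 12   WAW R4: wait I1 write@4
  I4 | 13 | 14 | 15 | 16   WAW R4: wait I3 write@12
  I5 | 17 | 18 | 19 | 20   struct: A0 busy until I4 writes@16
  I6 | 21 | 22 | 23 | 24   struct: A0 busy until I5 writes@20
  I7 | 22 | 23 | 28 | 29
  I8 | 23 | 24 | 29 | 30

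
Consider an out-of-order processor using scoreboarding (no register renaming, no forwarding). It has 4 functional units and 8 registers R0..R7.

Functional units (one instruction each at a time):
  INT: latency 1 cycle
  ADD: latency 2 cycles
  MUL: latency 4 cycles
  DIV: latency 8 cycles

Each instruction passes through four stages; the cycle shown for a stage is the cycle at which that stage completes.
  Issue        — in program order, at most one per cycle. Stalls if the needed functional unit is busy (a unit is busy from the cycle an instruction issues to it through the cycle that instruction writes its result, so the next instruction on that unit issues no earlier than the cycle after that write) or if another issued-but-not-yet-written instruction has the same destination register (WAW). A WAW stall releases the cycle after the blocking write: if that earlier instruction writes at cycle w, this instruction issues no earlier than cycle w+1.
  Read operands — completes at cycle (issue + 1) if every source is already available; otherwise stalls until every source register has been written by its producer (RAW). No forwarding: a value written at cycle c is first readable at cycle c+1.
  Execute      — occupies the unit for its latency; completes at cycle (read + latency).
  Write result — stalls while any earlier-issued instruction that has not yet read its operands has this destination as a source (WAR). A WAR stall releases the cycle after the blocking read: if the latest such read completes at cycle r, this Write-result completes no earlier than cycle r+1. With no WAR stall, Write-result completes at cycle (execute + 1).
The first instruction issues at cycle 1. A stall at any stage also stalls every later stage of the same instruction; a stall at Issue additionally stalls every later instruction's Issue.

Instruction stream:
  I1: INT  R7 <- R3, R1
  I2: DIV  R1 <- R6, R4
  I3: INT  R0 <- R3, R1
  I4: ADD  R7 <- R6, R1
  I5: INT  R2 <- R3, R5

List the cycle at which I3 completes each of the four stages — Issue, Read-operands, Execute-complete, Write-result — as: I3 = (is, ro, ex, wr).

I3 = (5, 13, 14, 15)

1) issue 1, read 2, done 3, write 4
2) issue 2, read 3, done 11, write 12
3) issue 5, read 13, done 14, write 15  <struct: INT busy until I1 writes@4 / RAW R1: wait I2 write@12>
4) issue 6, read 13, done 15, write 16  <RAW R1: wait I2 write@12>
5) issue 16, read 17, done 18, write 19  <struct: INT busy until I3 writes@15>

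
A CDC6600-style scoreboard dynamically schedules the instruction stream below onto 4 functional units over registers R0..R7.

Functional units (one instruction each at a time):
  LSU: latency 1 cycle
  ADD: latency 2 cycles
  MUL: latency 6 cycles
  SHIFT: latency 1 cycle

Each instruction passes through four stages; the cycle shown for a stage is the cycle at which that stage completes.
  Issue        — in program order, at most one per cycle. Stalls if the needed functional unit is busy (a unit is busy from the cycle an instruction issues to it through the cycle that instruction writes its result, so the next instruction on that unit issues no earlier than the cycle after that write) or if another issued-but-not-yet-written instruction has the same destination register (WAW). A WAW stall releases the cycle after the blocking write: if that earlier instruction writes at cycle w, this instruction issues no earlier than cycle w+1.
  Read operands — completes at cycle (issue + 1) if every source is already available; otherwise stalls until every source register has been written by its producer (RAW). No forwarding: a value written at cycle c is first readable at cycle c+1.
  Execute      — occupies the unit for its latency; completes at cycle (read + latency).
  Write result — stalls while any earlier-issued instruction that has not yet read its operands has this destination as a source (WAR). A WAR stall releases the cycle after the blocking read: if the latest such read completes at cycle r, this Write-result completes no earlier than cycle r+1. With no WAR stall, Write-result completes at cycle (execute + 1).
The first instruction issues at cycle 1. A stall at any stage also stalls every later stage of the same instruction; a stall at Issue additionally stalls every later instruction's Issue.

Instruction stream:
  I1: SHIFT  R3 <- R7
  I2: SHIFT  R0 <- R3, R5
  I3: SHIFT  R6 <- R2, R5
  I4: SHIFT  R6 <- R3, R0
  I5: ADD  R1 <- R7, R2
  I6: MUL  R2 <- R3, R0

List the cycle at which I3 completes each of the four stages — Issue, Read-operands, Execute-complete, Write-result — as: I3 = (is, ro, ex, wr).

I3 = (9, 10, 11, 12)

c1: I1→SHIFT
c2: I1 RO
c3: I1 EX
c4: I1 WR R3
c5: I2→SHIFT
c6: I2 RO
c7: I2 EX
c8: I2 WR R0
c9: I3→SHIFT
c10: I3 RO
c11: I3 EX
c12: I3 WR R6
c13: I4→SHIFT
c14: I4 RO · I5→ADD
c15: I4 EX · I5 RO · I6→MUL
c16: I4 WR R6 · I6 RO
c17: I5 EX
c18: I5 WR R1
c22: I6 EX
c23: I6 WR R2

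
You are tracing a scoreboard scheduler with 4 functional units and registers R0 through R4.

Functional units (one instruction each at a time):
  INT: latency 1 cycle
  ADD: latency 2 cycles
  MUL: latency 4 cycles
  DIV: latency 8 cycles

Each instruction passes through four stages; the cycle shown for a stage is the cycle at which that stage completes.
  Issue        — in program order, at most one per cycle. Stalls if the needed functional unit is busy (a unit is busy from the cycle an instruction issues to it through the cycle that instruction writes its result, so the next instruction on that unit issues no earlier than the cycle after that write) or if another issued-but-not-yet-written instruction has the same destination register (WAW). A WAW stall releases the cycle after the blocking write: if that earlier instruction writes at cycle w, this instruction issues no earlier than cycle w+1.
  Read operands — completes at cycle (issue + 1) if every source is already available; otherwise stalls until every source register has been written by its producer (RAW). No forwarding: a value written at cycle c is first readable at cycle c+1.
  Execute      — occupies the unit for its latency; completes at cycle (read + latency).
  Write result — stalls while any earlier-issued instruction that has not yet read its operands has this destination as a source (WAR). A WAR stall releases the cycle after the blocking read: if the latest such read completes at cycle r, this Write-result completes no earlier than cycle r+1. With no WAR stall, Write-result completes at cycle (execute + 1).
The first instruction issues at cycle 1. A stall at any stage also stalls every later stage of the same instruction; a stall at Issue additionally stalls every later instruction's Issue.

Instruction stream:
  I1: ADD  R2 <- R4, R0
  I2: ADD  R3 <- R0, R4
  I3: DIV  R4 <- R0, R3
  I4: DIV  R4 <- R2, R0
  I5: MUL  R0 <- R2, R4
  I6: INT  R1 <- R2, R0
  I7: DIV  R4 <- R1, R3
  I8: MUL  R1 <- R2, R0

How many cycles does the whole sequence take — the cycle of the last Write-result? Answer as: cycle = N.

cycle = 50

t=1  I1→ADD
t=2  I1 RO
t=4  I1 EX
t=5  I1 WR R2
t=6  I2→ADD
t=7  I2 RO · I3→DIV
t=9  I2 EX
t=10  I2 WR R3
t=11  I3 RO
t=19  I3 EX
t=20  I3 WR R4
t=21  I4→DIV
t=22  I4 RO · I5→MUL
t=23  I6→INT
t=30  I4 EX
t=31  I4 WR R4
t=32  I5 RO · I7→DIV
t=36  I5 EX
t=37  I5 WR R0
t=38  I6 RO
t=39  I6 EX
t=40  I6 WR R1
t=41  I7 RO · I8→MUL
t=42  I8 RO
t=46  I8 EX
t=47  I8 WR R1
t=49  I7 EX
t=50  I7 WR R4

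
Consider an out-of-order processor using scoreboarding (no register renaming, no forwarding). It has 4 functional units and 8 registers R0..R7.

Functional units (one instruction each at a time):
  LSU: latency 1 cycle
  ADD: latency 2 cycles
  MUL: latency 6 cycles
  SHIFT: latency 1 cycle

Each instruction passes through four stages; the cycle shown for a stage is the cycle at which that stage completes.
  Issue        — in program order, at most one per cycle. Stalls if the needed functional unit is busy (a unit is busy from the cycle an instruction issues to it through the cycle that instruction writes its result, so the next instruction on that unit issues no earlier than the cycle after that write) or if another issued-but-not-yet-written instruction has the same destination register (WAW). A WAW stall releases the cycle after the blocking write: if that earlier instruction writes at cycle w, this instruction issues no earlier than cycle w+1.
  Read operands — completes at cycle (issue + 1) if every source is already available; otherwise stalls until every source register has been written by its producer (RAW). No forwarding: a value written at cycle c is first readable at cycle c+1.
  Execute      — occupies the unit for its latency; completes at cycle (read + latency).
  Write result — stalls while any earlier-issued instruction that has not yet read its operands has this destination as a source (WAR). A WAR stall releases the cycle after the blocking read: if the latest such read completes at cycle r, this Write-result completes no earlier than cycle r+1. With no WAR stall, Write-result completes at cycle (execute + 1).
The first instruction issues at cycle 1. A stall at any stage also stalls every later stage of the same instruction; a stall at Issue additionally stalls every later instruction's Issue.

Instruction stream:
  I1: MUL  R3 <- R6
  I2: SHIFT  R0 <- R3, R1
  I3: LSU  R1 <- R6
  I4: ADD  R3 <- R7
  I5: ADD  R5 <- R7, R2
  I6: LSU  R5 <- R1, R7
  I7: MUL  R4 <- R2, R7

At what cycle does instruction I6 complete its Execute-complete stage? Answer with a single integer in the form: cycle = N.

cycle = 22

I1 -> (1, 2, 8, 9)
I2 -> (2, 10, 11, 12)  // RAW R3: wait I1 write@9
I3 -> (3, 4, 5, 11)  // WAR R1: wait I2 read@10
I4 -> (10, 11, 13, 14)  // WAW R3: wait I1 write@9
I5 -> (15, 16, 18, 19)  // struct: ADD busy until I4 writes@14
I6 -> (20, 21, 22, 23)  // WAW R5: wait I5 write@19
I7 -> (21, 22, 28, 29)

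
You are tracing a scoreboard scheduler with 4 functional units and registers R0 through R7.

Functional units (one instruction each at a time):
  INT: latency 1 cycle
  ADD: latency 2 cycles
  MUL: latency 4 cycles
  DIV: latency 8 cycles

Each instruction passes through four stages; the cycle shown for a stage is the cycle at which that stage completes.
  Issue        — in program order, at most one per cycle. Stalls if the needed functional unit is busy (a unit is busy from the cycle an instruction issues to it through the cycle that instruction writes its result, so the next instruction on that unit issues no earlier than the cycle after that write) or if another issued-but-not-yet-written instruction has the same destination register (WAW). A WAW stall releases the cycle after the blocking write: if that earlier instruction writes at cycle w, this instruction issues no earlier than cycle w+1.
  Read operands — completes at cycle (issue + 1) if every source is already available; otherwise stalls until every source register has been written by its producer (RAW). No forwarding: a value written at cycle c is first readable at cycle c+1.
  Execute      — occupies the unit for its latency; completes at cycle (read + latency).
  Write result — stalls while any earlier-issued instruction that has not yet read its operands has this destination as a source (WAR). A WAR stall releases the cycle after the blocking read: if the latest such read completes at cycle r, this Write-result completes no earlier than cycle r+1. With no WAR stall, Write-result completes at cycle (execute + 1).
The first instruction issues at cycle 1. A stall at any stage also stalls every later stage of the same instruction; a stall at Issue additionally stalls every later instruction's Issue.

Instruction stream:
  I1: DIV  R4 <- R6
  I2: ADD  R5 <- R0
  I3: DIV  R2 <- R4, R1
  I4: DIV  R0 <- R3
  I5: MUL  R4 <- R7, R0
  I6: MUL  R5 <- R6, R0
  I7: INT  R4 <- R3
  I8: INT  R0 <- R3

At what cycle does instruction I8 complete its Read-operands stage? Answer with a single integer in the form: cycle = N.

cycle = 46

t=1  I1 dispatched to DIV
t=2  I1 operands ready | I2 dispatched to ADD
t=3  I2 operands ready
t=5  I2 complete
t=6  R5←I2
t=10  I1 complete
t=11  R4←I1
t=12  I3 dispatched to DIV
t=13  I3 operands ready
t=21  I3 complete
t=22  R2←I3
t=23  I4 dispatched to DIV
t=24  I4 operands ready | I5 dispatched to MUL
t=32  I4 complete
t=33  R0←I4
t=34  I5 operands ready
t=38  I5 complete
t=39  R4←I5
t=40  I6 dispatched to MUL
t=41  I6 operands ready | I7 dispatched to INT
t=42  I7 operands ready
t=43  I7 complete
t=44  R4←I7
t=45  I6 complete | I8 dispatched to INT
t=46  R5←I6 | I8 operands ready
t=47  I8 complete
t=48  R0←I8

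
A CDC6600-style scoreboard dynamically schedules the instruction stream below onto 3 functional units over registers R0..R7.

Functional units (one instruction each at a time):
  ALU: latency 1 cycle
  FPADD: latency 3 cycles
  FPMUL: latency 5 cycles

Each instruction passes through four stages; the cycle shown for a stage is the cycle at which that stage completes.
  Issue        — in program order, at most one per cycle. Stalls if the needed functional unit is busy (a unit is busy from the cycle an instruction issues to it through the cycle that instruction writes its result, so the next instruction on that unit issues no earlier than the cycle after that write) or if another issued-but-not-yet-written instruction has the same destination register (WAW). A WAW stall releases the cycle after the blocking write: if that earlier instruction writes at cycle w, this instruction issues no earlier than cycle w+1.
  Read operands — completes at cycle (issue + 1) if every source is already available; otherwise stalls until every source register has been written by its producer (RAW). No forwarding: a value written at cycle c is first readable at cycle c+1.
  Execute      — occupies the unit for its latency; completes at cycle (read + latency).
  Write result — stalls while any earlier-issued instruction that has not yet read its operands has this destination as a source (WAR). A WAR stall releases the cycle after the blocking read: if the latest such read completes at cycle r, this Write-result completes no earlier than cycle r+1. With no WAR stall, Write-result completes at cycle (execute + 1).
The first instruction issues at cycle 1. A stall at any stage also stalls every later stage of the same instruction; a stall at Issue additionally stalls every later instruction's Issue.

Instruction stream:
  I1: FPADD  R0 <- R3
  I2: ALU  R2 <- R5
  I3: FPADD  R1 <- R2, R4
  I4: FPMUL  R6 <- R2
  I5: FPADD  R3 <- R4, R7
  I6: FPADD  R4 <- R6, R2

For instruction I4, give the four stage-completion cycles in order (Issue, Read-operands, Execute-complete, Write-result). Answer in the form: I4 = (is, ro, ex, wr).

  I1 | 1 | 2 | 5 | 6
  I2 | 2 | 3 | 4 | 5
  I3 | 7 | 8 | 11 | 12   struct: FPADD busy until I1 writes@6
  I4 | 8 | 9 | 14 | 15
  I5 | 13 | 14 | 17 | 18   struct: FPADD busy until I3 writes@12
  I6 | 19 | 20 | 23 | 24   struct: FPADD busy until I5 writes@18

I4 = (8, 9, 14, 15)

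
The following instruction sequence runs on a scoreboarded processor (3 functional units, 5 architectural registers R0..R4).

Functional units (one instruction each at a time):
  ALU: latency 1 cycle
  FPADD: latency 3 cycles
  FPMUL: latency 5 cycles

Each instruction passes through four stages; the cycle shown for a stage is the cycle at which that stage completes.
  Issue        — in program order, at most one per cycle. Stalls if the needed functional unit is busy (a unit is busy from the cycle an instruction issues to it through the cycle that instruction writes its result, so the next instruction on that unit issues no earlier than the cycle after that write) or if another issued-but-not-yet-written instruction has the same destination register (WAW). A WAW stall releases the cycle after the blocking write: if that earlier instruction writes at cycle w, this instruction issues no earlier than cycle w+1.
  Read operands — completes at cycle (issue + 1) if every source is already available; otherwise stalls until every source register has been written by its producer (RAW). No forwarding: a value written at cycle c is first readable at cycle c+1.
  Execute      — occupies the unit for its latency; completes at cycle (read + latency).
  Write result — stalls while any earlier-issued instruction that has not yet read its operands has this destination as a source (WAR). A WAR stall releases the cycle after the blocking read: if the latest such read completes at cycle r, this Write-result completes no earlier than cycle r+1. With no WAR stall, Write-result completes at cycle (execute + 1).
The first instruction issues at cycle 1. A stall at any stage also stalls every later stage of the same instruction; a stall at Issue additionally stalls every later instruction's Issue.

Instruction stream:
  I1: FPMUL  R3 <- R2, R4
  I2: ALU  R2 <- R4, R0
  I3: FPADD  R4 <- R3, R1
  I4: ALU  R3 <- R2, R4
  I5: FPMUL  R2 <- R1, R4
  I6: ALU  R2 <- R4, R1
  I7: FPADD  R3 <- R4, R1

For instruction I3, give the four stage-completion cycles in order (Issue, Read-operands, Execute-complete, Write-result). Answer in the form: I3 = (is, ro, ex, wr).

[I1] 1/2/7/8
[I2] 2/3/4/5
[I3] 3/9/12/13  (RAW R3: wait I1 write@8)
[I4] 9/14/15/16  (WAW R3: wait I1 write@8; RAW R4: wait I3 write@13)
[I5] 10/14/19/20  (RAW R4: wait I3 write@13)
[I6] 21/22/23/24  (WAW R2: wait I5 write@20)
[I7] 22/23/26/27

I3 = (3, 9, 12, 13)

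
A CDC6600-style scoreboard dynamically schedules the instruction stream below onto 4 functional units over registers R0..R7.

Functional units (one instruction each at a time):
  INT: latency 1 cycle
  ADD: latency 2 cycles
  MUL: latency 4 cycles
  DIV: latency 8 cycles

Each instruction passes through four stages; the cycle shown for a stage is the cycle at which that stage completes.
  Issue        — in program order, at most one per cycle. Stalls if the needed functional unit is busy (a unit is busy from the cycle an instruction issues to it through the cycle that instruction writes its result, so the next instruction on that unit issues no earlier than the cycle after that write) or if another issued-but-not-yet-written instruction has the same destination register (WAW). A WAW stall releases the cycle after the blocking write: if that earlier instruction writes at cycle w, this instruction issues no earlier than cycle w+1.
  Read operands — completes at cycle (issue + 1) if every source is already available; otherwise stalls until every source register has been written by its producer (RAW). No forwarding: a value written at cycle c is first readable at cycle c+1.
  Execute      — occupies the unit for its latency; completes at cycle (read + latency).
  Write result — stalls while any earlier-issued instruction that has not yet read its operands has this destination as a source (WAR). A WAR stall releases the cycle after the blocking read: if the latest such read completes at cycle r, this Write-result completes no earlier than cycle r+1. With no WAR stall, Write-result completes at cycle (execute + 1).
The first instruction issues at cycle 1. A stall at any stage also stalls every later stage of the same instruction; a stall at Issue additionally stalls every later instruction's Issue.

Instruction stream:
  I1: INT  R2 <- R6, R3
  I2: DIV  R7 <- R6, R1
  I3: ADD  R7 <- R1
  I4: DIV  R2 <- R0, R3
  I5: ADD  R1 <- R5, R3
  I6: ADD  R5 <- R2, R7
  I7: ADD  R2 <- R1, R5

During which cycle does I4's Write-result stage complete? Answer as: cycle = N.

cycle 1: I1→INT
cycle 2: I1 RO, I2→DIV
cycle 3: I1 EX, I2 RO
cycle 4: I1 WR R2
cycle 11: I2 EX
cycle 12: I2 WR R7
cycle 13: I3→ADD
cycle 14: I3 RO, I4→DIV
cycle 15: I4 RO
cycle 16: I3 EX
cycle 17: I3 WR R7
cycle 18: I5→ADD
cycle 19: I5 RO
cycle 21: I5 EX
cycle 22: I5 WR R1
cycle 23: I4 EX, I6→ADD
cycle 24: I4 WR R2
cycle 25: I6 RO
cycle 27: I6 EX
cycle 28: I6 WR R5
cycle 29: I7→ADD
cycle 30: I7 RO
cycle 32: I7 EX
cycle 33: I7 WR R2

cycle = 24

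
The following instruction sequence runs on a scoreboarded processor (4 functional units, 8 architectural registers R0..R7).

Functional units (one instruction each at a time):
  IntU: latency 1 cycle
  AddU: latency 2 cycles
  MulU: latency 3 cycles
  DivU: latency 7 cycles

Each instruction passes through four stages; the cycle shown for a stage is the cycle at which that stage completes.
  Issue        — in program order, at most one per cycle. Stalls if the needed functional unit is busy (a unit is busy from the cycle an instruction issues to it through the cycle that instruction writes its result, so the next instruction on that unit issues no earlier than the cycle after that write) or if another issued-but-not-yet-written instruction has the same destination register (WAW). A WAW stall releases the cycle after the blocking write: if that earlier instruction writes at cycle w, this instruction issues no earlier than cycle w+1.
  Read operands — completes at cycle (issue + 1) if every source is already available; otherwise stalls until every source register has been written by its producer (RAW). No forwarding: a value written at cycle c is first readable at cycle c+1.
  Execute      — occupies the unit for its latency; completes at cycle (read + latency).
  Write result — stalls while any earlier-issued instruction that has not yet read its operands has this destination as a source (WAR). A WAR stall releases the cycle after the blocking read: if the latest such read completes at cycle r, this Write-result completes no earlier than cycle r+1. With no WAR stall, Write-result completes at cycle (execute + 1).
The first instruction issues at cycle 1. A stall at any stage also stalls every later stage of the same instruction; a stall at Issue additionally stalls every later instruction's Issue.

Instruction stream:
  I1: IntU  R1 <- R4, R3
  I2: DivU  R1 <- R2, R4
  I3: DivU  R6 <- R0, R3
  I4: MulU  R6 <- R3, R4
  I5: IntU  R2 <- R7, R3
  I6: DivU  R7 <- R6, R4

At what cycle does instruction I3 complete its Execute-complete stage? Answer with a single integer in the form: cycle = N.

cycle = 23

I1  is:1  ro:2  ex:3  wr:4
I2  is:5  ro:6  ex:13  wr:14  — WAW R1: wait I1 write@4
I3  is:15  ro:16  ex:23  wr:24  — struct: DivU busy until I2 writes@14
I4  is:25  ro:26  ex:29  wr:30  — WAW R6: wait I3 write@24
I5  is:26  ro:27  ex:28  wr:29
I6  is:27  ro:31  ex:38  wr:39  — RAW R6: wait I4 write@30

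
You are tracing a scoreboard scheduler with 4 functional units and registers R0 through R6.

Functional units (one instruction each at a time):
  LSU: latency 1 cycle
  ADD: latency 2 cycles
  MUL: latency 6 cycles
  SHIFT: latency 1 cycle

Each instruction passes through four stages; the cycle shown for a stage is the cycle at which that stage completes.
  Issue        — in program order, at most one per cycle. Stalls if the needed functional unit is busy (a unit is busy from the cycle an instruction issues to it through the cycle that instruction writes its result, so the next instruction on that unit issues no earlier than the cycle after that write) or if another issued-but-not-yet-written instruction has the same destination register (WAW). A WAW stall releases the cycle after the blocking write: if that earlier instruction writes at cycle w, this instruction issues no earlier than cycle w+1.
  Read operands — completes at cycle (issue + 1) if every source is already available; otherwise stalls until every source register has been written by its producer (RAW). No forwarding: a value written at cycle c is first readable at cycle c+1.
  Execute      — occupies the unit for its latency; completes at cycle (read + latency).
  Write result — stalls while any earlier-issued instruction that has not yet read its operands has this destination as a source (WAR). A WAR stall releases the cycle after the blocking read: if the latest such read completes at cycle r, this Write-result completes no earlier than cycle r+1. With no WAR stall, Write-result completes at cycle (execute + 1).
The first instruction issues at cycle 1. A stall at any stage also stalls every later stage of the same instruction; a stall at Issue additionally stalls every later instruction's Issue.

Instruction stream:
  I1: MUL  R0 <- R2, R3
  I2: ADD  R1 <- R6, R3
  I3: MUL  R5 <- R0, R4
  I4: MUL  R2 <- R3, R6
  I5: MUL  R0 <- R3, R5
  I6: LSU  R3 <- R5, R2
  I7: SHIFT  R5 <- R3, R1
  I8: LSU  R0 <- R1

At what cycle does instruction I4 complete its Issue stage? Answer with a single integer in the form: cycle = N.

t=1  I1 issues→MUL
t=2  I1 reads | I2 issues→ADD
t=3  I2 reads
t=5  I2 exec-done
t=6  I2 writes R1
t=8  I1 exec-done
t=9  I1 writes R0
t=10  I3 issues→MUL
t=11  I3 reads
t=17  I3 exec-done
t=18  I3 writes R5
t=19  I4 issues→MUL
t=20  I4 reads
t=26  I4 exec-done
t=27  I4 writes R2
t=28  I5 issues→MUL
t=29  I5 reads | I6 issues→LSU
t=30  I6 reads | I7 issues→SHIFT
t=31  I6 exec-done
t=32  I6 writes R3
t=33  I7 reads
t=34  I7 exec-done
t=35  I5 exec-done | I7 writes R5
t=36  I5 writes R0
t=37  I8 issues→LSU
t=38  I8 reads
t=39  I8 exec-done
t=40  I8 writes R0

cycle = 19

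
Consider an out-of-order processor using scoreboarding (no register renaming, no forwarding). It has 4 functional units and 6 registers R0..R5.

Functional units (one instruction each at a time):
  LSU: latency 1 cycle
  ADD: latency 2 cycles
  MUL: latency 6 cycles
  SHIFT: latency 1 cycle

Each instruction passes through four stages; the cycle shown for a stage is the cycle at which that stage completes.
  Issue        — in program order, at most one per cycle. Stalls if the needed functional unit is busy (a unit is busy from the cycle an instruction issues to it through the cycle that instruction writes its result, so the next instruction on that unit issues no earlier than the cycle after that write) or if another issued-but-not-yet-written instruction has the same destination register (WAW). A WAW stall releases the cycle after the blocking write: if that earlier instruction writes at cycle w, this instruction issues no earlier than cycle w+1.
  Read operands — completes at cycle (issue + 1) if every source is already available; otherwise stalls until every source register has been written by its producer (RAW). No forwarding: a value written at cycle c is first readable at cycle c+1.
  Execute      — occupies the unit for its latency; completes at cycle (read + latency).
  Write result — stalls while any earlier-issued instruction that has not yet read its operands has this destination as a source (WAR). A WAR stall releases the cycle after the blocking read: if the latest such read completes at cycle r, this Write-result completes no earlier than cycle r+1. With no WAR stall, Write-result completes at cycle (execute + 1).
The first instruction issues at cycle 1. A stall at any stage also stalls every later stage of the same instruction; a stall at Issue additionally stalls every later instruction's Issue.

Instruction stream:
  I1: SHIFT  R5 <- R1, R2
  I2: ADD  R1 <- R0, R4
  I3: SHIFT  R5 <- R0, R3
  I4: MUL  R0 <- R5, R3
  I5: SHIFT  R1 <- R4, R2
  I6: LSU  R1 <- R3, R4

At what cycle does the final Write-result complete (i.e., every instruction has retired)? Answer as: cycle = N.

cycle = 16

t=1  I1 issues→SHIFT
t=2  I1 reads | I2 issues→ADD
t=3  I1 exec-done | I2 reads
t=4  I1 writes R5
t=5  I2 exec-done | I3 issues→SHIFT
t=6  I2 writes R1 | I3 reads | I4 issues→MUL
t=7  I3 exec-done
t=8  I3 writes R5
t=9  I4 reads | I5 issues→SHIFT
t=10  I5 reads
t=11  I5 exec-done
t=12  I5 writes R1
t=13  I6 issues→LSU
t=14  I6 reads
t=15  I4 exec-done | I6 exec-done
t=16  I4 writes R0 | I6 writes R1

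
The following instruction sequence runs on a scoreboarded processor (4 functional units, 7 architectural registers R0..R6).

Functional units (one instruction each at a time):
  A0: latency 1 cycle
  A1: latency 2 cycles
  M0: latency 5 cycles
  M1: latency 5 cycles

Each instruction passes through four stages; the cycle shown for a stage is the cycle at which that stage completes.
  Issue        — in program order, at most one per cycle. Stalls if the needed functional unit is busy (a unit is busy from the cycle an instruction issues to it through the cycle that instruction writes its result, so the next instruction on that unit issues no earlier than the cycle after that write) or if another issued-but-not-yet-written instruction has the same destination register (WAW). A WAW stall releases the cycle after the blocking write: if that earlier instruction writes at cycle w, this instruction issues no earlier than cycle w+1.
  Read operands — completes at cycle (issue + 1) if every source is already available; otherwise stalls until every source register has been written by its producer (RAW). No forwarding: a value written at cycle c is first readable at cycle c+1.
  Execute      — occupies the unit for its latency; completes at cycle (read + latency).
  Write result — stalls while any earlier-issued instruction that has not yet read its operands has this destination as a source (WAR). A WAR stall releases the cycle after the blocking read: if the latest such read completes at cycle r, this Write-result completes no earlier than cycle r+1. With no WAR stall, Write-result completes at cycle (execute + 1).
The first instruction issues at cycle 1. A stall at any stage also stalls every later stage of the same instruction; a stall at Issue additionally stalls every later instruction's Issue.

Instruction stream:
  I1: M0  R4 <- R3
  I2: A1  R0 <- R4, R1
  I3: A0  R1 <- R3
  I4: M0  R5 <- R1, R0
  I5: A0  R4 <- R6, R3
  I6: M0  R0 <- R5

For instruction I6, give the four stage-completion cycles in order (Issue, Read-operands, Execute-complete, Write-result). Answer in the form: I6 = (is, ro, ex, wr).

I6 = (20, 21, 26, 27)

t=1  issue I1 (M0)
t=2  I1 read-ops, issue I2 (A1)
t=3  issue I3 (A0)
t=4  I3 read-ops
t=5  I3 finished on A0
t=7  I1 finished on M0
t=8  I1→R4
t=9  I2 read-ops, issue I4 (M0)
t=10  I3→R1
t=11  I2 finished on A1, issue I5 (A0)
t=12  I2→R0, I5 read-ops
t=13  I4 read-ops, I5 finished on A0
t=14  I5→R4
t=18  I4 finished on M0
t=19  I4→R5
t=20  issue I6 (M0)
t=21  I6 read-ops
t=26  I6 finished on M0
t=27  I6→R0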